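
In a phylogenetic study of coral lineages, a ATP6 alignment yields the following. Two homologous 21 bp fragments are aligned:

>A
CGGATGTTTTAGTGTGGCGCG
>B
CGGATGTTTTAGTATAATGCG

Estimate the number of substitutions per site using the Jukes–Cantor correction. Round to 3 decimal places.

The sequences differ at 4 of 21 sites (14, 16, 17, 18), so p = 4/21 ≈ 0.190476.
d = −(3/4) ln(1 − 4p/3) = −0.75 ln(1 − 0.253968) = −0.75 ln(0.746032)
  = −0.75 × (-0.292987) = 0.219740 substitutions/site.

0.220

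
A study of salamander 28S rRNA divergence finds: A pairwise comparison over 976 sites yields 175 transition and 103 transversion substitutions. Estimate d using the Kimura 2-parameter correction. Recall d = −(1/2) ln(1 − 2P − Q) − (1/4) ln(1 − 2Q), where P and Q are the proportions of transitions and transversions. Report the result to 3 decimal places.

P = 175/976 ≈ 0.179303 and Q = 103/976 ≈ 0.105533.
Under the Kimura two-parameter model, d = −½ ln(1 − 2P − Q) − ¼ ln(1 − 2Q).
1 − 2P − Q = 0.535861, giving −½ ln(0.535861) = 0.311940.
1 − 2Q = 0.788934, giving −¼ ln(0.788934) = 0.059268.
d = 0.311940 + 0.059268 = 0.371208.

0.371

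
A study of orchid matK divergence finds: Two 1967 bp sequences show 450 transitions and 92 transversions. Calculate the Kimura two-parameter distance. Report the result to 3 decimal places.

0.375

P = 450/1967 ≈ 0.228775 and Q = 92/1967 ≈ 0.046772.
Under the Kimura two-parameter model, d = −½ ln(1 − 2P − Q) − ¼ ln(1 − 2Q).
1 − 2P − Q = 0.495678, giving −½ ln(0.495678) = 0.350914.
1 − 2Q = 0.906456, giving −¼ ln(0.906456) = 0.024553.
d = 0.350914 + 0.024553 = 0.375467.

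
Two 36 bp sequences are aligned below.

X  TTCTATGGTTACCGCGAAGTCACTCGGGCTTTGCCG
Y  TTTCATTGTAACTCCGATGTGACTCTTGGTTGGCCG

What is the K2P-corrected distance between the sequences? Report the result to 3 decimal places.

0.443

Of 36 sites, 3 differences are transitions and 9 are transversions, so P = 3/36 ≈ 0.083333 and Q = 9/36 = 0.25.
Under the Kimura two-parameter model, d = −½ ln(1 − 2P − Q) − ¼ ln(1 − 2Q).
1 − 2P − Q = 0.583334, giving −½ ln(0.583334) = 0.269498.
1 − 2Q = 0.5, giving −¼ ln(0.5) = 0.173287.
d = 0.269498 + 0.173287 = 0.442785.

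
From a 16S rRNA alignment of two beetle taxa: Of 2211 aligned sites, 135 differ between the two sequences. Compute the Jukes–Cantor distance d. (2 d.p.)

0.06

p = 135/2211 ≈ 0.061058.
d = −(3/4) ln(1 − 4p/3) = −0.75 ln(1 − 0.081411) = −0.75 ln(0.918589)
  = −0.75 × (-0.084916) = 0.063687 substitutions/site.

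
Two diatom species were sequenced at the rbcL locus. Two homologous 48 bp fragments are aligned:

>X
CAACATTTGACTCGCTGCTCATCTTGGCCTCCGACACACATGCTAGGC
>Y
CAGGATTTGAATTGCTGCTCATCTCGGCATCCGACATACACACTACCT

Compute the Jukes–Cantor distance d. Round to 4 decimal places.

0.3041

The sequences differ at 12 of 48 sites, so p = 12/48 = 0.25.
d = −(3/4) ln(1 − 4p/3) = −0.75 ln(1 − 0.333333) = −0.75 ln(0.666667)
  = −0.75 × (-0.405465) = 0.304099 substitutions/site.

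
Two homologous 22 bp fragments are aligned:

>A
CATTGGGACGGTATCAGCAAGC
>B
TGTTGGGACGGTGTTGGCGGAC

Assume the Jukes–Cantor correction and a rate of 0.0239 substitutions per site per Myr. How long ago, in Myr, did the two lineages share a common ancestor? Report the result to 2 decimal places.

10.41

The sequences differ at 8 of 22 sites (1, 2, 13, 15, 16, 19, 20, 21), so p = 8/22 ≈ 0.363636.
d = −(3/4) ln(1 − 4p/3) = −0.75 ln(1 − 0.484848) = −0.75 ln(0.515152)
  = −0.75 × (-0.663293) = 0.497470 substitutions/site.
Under a molecular clock d = 2μt, so t = d/(2μ) = 0.497470 / (2 × 0.0239) = 10.41 Myr.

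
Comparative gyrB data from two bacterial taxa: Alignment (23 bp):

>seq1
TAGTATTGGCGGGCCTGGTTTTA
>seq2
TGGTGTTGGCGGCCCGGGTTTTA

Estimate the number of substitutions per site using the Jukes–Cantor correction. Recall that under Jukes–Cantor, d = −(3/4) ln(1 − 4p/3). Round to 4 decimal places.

The sequences differ at 4 of 23 sites (2, 5, 13, 16), so p = 4/23 ≈ 0.173913.
d = −(3/4) ln(1 − 4p/3) = −0.75 ln(1 − 0.231884) = −0.75 ln(0.768116)
  = −0.75 × (-0.263815) = 0.197861 substitutions/site.

0.1979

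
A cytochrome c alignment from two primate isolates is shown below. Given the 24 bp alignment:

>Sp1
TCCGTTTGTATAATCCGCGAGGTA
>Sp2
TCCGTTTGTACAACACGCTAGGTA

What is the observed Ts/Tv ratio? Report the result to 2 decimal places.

Transitions are A↔G and C↔T; transversions are all other mismatches.
Transitions: 2. Transversions: 2.
R = 2/2 = 1.00.

1.00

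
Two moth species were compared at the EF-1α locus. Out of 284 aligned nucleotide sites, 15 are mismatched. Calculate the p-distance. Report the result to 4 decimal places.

p = 15/284 = 0.052816… ≈ 0.0528 (to 4 d.p.).

0.0528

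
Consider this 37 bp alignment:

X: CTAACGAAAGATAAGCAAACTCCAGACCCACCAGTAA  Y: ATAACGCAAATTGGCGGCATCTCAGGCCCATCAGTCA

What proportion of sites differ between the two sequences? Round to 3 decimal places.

0.432

The sequences differ at 16 of 37 positions.
p = 16/37 = 0.432432… ≈ 0.432 (to 3 d.p.).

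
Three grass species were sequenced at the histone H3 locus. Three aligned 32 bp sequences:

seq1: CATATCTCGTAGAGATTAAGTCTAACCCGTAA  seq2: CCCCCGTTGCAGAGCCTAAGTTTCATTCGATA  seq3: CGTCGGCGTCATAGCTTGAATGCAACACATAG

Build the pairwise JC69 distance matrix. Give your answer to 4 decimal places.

seq1–seq2: 15/32 sites differ → p = 0.46875, d = −0.75 ln(1 − 0.625) = 0.735622 ≈ 0.7356.
seq1–seq3: 17/32 sites differ → p = 0.53125, d = −0.75 ln(1 − 0.708333) = 0.924107 ≈ 0.9241.
seq2–seq3: 19/32 sites differ → p = 0.59375, d = −0.75 ln(1 − 0.791667) = 1.176463 ≈ 1.1765.

d(seq1,seq2) = 0.7356, d(seq1,seq3) = 0.9241, d(seq2,seq3) = 1.1765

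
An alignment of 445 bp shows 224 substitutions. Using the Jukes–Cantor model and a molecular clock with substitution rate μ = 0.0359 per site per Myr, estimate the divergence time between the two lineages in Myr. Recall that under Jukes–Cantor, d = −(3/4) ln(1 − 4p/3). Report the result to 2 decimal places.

p = 224/445 ≈ 0.503371.
d = −(3/4) ln(1 − 4p/3) = −0.75 ln(1 − 0.671161) = −0.75 ln(0.328839)
  = −0.75 × (-1.112187) = 0.834140 substitutions/site.
Under a molecular clock d = 2μt, so t = d/(2μ) = 0.834140 / (2 × 0.0359) = 11.62 Myr.

11.62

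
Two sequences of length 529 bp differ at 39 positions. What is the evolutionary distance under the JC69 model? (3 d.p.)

0.078

p = 39/529 ≈ 0.073724.
d = −(3/4) ln(1 − 4p/3) = −0.75 ln(1 − 0.098299) = −0.75 ln(0.901701)
  = −0.75 × (-0.103472) = 0.077604 substitutions/site.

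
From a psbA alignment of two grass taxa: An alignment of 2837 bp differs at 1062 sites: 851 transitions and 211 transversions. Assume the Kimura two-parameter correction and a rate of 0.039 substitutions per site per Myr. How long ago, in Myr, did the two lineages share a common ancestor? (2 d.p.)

P = 851/2837 ≈ 0.299965 and Q = 211/2837 ≈ 0.074374.
Under the Kimura two-parameter model, d = −½ ln(1 − 2P − Q) − ¼ ln(1 − 2Q).
1 − 2P − Q = 0.325696, giving −½ ln(0.325696) = 0.560895.
1 − 2Q = 0.851252, giving −¼ ln(0.851252) = 0.040262.
d = 0.560895 + 0.040262 = 0.601157.
Under a molecular clock d = 2μt, so t = d/(2μ) = 0.601157 / (2 × 0.039) = 7.71 Myr.

7.71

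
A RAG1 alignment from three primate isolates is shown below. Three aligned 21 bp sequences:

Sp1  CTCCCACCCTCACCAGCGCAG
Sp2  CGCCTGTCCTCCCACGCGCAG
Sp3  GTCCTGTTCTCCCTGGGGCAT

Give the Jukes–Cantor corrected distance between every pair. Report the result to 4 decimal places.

d(Sp1,Sp2) = 0.4408, d(Sp1,Sp3) = 0.7557, d(Sp2,Sp3) = 0.4408

Sp1–Sp2: 7/21 sites differ → p ≈ 0.333333, d = −0.75 ln(1 − 0.444444) = 0.440839 ≈ 0.4408.
Sp1–Sp3: 10/21 sites differ → p ≈ 0.47619, d = −0.75 ln(1 − 0.63492) = 0.755729 ≈ 0.7557.
Sp2–Sp3: 7/21 sites differ → p ≈ 0.333333, d = −0.75 ln(1 − 0.444444) = 0.440839 ≈ 0.4408.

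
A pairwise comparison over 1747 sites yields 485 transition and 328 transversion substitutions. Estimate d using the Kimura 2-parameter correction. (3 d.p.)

P = 485/1747 ≈ 0.277619 and Q = 328/1747 ≈ 0.18775.
Under the Kimura two-parameter model, d = −½ ln(1 − 2P − Q) − ¼ ln(1 − 2Q).
1 − 2P − Q = 0.257012, giving −½ ln(0.257012) = 0.679316.
1 − 2Q = 0.6245, giving −¼ ln(0.6245) = 0.117701.
d = 0.679316 + 0.117701 = 0.797017.

0.797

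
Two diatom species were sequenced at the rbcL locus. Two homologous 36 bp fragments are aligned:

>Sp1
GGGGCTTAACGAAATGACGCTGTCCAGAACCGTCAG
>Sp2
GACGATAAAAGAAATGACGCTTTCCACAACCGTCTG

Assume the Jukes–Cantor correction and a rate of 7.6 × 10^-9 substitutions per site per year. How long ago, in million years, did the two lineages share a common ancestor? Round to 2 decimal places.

The sequences differ at 8 of 36 sites (2, 3, 5, 7, 10, 22, 27, 35), so p = 8/36 ≈ 0.222222.
d = −(3/4) ln(1 − 4p/3) = −0.75 ln(1 − 0.296296) = −0.75 ln(0.703704)
  = −0.75 × (-0.351397) = 0.263548 substitutions/site.
Under a molecular clock d = 2μt, so t = d/(2μ) = 0.263548 / (2 × 7.6 × 10^-9) = 17.34 million years.

17.34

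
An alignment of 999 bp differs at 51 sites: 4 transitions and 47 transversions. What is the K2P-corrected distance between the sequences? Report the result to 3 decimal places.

P = 4/999 ≈ 0.004004 and Q = 47/999 ≈ 0.047047.
Under the Kimura two-parameter model, d = −½ ln(1 − 2P − Q) − ¼ ln(1 − 2Q).
1 − 2P − Q = 0.944945, giving −½ ln(0.944945) = 0.028314.
1 − 2Q = 0.905906, giving −¼ ln(0.905906) = 0.024705.
d = 0.028314 + 0.024705 = 0.053019.

0.053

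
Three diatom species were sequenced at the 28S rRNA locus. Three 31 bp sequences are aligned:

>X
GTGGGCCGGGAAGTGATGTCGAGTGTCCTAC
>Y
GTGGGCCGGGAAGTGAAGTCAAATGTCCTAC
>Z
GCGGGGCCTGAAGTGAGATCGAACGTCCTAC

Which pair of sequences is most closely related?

X–Y: 3/31 differ, p = 0.097, d = 0.104.
X–Z: 8/31 differ, p = 0.258, d = 0.316.
Y–Z: 8/31 differ, p = 0.258, d = 0.316.
The smallest distance is between X and Y.

X and Y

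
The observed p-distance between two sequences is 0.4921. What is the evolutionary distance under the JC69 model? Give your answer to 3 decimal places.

d = −(3/4) ln(1 − 4p/3) = −0.75 ln(1 − 0.656133) = −0.75 ln(0.343867)
  = −0.75 × (-1.067500) = 0.800625 substitutions/site.

0.801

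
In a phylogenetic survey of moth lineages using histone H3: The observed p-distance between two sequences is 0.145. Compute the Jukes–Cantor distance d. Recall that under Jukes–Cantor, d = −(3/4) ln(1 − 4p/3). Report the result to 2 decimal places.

d = −(3/4) ln(1 − 4p/3) = −0.75 ln(1 − 0.193333) = −0.75 ln(0.806667)
  = −0.75 × (-0.214844) = 0.161133 substitutions/site.

0.16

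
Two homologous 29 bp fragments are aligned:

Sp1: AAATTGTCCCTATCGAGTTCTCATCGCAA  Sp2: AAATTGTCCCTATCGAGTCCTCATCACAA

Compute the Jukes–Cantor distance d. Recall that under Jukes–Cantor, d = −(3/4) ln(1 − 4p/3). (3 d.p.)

The sequences differ at 2 of 29 sites (19, 26), so p = 2/29 ≈ 0.068966.
d = −(3/4) ln(1 − 4p/3) = −0.75 ln(1 − 0.091955) = −0.75 ln(0.908045)
  = −0.75 × (-0.096461) = 0.072346 substitutions/site.

0.072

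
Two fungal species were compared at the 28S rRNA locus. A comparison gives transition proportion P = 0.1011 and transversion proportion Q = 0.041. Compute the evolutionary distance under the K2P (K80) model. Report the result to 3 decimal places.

0.161

Under the Kimura two-parameter model, d = −½ ln(1 − 2P − Q) − ¼ ln(1 − 2Q).
1 − 2P − Q = 0.7568, giving −½ ln(0.7568) = 0.139328.
1 − 2Q = 0.918, giving −¼ ln(0.918) = 0.021389.
d = 0.139328 + 0.021389 = 0.160717.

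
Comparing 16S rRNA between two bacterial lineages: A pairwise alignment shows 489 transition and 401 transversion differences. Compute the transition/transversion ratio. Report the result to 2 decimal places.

1.22

R = 489/401 = 1.219451… ≈ 1.22 (to 2 d.p.).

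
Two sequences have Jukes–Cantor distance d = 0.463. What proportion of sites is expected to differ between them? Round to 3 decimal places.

p = (3/4)(1 − e^(−4d/3)) = 0.75 × (1 − e^(-0.617333)) = 0.75 × (1 − 0.539381) = 0.345464.

0.345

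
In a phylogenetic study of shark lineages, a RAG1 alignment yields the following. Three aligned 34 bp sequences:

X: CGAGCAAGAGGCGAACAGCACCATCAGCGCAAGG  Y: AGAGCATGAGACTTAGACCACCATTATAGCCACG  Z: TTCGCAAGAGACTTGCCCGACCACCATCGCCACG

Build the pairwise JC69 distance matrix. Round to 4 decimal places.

d(X,Y) = 0.4770, d(X,Z) = 0.5972, d(Y,Z) = 0.4234

X–Y: 12/34 sites differ → p ≈ 0.352941, d = −0.75 ln(1 − 0.470588) = 0.476991 ≈ 0.4770.
X–Z: 14/34 sites differ → p ≈ 0.411765, d = −0.75 ln(1 − 0.54902) = 0.597249 ≈ 0.5972.
Y–Z: 11/34 sites differ → p ≈ 0.323529, d = −0.75 ln(1 − 0.431372) = 0.423397 ≈ 0.4234.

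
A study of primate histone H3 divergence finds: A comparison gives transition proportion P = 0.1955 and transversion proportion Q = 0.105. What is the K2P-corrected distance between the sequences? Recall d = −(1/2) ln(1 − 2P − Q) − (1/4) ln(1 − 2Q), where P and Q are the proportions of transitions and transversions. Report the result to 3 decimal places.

Under the Kimura two-parameter model, d = −½ ln(1 − 2P − Q) − ¼ ln(1 − 2Q).
1 − 2P − Q = 0.504, giving −½ ln(0.504) = 0.342590.
1 − 2Q = 0.79, giving −¼ ln(0.79) = 0.058931.
d = 0.342590 + 0.058931 = 0.401521.

0.402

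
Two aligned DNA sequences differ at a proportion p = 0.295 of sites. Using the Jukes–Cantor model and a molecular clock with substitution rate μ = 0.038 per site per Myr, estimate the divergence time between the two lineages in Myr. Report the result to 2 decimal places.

4.93

d = −(3/4) ln(1 − 4p/3) = −0.75 ln(1 − 0.393333) = −0.75 ln(0.606667)
  = −0.75 × (-0.499775) = 0.374831 substitutions/site.
Under a molecular clock d = 2μt, so t = d/(2μ) = 0.374831 / (2 × 0.038) = 4.93 Myr.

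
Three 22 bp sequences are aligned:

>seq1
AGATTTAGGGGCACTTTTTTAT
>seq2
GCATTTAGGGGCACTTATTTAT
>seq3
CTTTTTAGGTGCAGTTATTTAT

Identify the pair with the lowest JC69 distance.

seq1–seq2: 3/22 differ, p = 0.136, d = 0.151.
seq1–seq3: 6/22 differ, p = 0.273, d = 0.339.
seq2–seq3: 5/22 differ, p = 0.227, d = 0.271.
The smallest distance is between seq1 and seq2.

seq1 and seq2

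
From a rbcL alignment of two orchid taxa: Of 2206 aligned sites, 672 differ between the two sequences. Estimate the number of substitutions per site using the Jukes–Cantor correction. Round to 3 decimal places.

p = 672/2206 ≈ 0.304624.
d = −(3/4) ln(1 − 4p/3) = −0.75 ln(1 − 0.406165) = −0.75 ln(0.593835)
  = −0.75 × (-0.521154) = 0.390866 substitutions/site.

0.391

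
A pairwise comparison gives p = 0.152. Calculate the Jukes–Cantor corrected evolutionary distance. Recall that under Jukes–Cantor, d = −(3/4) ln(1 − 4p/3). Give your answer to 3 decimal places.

0.170

d = −(3/4) ln(1 − 4p/3) = −0.75 ln(1 − 0.202667) = −0.75 ln(0.797333)
  = −0.75 × (-0.226483) = 0.169862 substitutions/site.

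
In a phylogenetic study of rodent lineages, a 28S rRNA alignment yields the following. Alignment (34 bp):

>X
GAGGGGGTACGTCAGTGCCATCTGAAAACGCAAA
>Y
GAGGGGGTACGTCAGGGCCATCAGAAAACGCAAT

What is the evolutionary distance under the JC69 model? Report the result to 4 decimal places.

0.0939

The sequences differ at 3 of 34 sites (16, 23, 34), so p = 3/34 ≈ 0.088235.
d = −(3/4) ln(1 − 4p/3) = −0.75 ln(1 − 0.117647) = −0.75 ln(0.882353)
  = −0.75 × (-0.125163) = 0.093872 substitutions/site.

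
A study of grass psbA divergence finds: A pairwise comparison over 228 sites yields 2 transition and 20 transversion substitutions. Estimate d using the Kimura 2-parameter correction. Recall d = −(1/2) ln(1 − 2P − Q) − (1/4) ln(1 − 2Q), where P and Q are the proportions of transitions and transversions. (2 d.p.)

0.10

P = 2/228 ≈ 0.008772 and Q = 20/228 ≈ 0.087719.
Under the Kimura two-parameter model, d = −½ ln(1 − 2P − Q) − ¼ ln(1 − 2Q).
1 − 2P − Q = 0.894737, giving −½ ln(0.894737) = 0.055613.
1 − 2Q = 0.824562, giving −¼ ln(0.824562) = 0.048226.
d = 0.055613 + 0.048226 = 0.103839.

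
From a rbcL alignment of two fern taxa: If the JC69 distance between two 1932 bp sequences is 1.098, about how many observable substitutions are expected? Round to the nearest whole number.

Invert JC69: p = (3/4)(1 − e^(−4d/3)) = 0.75 × (1 − e^(-1.464)) = 0.75 × (1 − 0.231309) = 0.576518.
Expected differing sites = pL ≈ 0.576518 × 1932 = 1113.832776 ≈ 1114.

1114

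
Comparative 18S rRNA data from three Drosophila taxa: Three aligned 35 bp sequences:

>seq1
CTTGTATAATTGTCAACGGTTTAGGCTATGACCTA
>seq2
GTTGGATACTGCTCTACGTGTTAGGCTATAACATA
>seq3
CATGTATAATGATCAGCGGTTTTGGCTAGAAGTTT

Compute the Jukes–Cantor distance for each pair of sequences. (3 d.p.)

d(seq1,seq2) = 0.360, d(seq1,seq3) = 0.360, d(seq2,seq3) = 0.572

seq1–seq2: 10/35 sites differ → p ≈ 0.285714, d = −0.75 ln(1 − 0.380952) = 0.359679 ≈ 0.360.
seq1–seq3: 10/35 sites differ → p ≈ 0.285714, d = −0.75 ln(1 − 0.380952) = 0.359679 ≈ 0.360.
seq2–seq3: 14/35 sites differ → p = 0.4, d = −0.75 ln(1 − 0.533333) = 0.571605 ≈ 0.572.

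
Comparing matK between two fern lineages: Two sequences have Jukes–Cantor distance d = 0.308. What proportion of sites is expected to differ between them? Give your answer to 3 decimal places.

0.253

p = (3/4)(1 − e^(−4d/3)) = 0.75 × (1 − e^(-0.410667)) = 0.75 × (1 − 0.663208) = 0.252594.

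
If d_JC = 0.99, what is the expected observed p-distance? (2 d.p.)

p = (3/4)(1 − e^(−4d/3)) = 0.75 × (1 − e^(-1.32)) = 0.75 × (1 − 0.267135) = 0.549649.

0.55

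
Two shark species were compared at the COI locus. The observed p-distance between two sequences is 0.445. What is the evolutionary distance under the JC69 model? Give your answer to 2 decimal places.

0.67

d = −(3/4) ln(1 − 4p/3) = −0.75 ln(1 − 0.593333) = −0.75 ln(0.406667)
  = −0.75 × (-0.899761) = 0.674821 substitutions/site.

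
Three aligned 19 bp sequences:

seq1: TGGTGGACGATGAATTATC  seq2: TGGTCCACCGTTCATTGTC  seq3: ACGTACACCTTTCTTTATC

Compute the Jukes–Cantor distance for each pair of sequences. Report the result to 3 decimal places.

d(seq1,seq2) = 0.507, d(seq1,seq3) = 0.749, d(seq2,seq3) = 0.410

seq1–seq2: 7/19 sites differ → p ≈ 0.368421, d = −0.75 ln(1 − 0.491228) = 0.506816 ≈ 0.507.
seq1–seq3: 9/19 sites differ → p ≈ 0.473684, d = −0.75 ln(1 − 0.631579) = 0.748897 ≈ 0.749.
seq2–seq3: 6/19 sites differ → p ≈ 0.315789, d = −0.75 ln(1 − 0.421052) = 0.409907 ≈ 0.410.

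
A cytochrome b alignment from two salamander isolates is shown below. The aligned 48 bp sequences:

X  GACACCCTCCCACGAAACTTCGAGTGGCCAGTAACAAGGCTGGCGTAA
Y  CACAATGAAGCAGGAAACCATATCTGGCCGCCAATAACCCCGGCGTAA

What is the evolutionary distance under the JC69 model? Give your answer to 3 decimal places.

The sequences differ at 21 of 48 sites, so p = 21/48 = 0.4375.
d = −(3/4) ln(1 − 4p/3) = −0.75 ln(1 − 0.583333) = −0.75 ln(0.416667)
  = −0.75 × (-0.875468) = 0.656601 substitutions/site.

0.657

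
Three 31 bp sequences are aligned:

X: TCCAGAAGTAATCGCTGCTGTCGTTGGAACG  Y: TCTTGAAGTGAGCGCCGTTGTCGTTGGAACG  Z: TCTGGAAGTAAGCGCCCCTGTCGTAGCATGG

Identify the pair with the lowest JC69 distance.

X–Y: 6/31 differ, p = 0.194, d = 0.224.
X–Z: 9/31 differ, p = 0.290, d = 0.367.
Y–Z: 8/31 differ, p = 0.258, d = 0.316.
The smallest distance is between X and Y.

X and Y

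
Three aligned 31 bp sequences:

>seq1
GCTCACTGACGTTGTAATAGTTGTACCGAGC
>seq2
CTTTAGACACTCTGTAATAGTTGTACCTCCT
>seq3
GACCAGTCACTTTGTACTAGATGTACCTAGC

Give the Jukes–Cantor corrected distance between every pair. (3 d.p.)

d(seq1,seq2) = 0.544, d(seq1,seq3) = 0.316, d(seq2,seq3) = 0.481

seq1–seq2: 12/31 sites differ → p ≈ 0.387097, d = −0.75 ln(1 − 0.516129) = 0.544453 ≈ 0.544.
seq1–seq3: 8/31 sites differ → p ≈ 0.258065, d = −0.75 ln(1 − 0.344087) = 0.316295 ≈ 0.316.
seq2–seq3: 11/31 sites differ → p ≈ 0.354839, d = −0.75 ln(1 − 0.473119) = 0.480585 ≈ 0.481.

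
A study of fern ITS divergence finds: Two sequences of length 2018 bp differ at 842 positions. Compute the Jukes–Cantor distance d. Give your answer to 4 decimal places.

p = 842/2018 ≈ 0.417245.
d = −(3/4) ln(1 − 4p/3) = −0.75 ln(1 − 0.556327) = −0.75 ln(0.443673)
  = −0.75 × (-0.812667) = 0.609500 substitutions/site.

0.6095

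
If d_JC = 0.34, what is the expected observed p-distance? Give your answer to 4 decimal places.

p = (3/4)(1 − e^(−4d/3)) = 0.75 × (1 − e^(-0.453333)) = 0.75 × (1 − 0.635506) = 0.273371.

0.2734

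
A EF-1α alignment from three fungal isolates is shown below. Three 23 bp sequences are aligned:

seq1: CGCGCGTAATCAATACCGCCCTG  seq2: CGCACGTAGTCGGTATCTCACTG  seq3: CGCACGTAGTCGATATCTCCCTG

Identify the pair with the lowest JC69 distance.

seq2 and seq3

seq1–seq2: 7/23 differ, p = 0.304, d = 0.390.
seq1–seq3: 5/23 differ, p = 0.217, d = 0.257.
seq2–seq3: 2/23 differ, p = 0.087, d = 0.092.
The smallest distance is between seq2 and seq3.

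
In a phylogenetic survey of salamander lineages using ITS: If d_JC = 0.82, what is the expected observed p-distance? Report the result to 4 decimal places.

p = (3/4)(1 − e^(−4d/3)) = 0.75 × (1 − e^(-1.093333)) = 0.75 × (1 − 0.335098) = 0.498677.

0.4987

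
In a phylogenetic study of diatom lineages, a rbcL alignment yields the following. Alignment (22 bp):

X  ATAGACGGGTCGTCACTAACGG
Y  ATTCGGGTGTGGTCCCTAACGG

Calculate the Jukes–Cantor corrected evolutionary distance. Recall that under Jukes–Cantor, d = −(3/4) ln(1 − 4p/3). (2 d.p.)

0.41

The sequences differ at 7 of 22 sites (3, 4, 5, 6, 8, 11, 15), so p = 7/22 ≈ 0.318182.
d = −(3/4) ln(1 − 4p/3) = −0.75 ln(1 − 0.424243) = −0.75 ln(0.575757)
  = −0.75 × (-0.552070) = 0.414053 substitutions/site.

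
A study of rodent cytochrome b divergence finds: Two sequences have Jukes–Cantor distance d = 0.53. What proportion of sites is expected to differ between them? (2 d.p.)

p = (3/4)(1 − e^(−4d/3)) = 0.75 × (1 − e^(-0.706667)) = 0.75 × (1 − 0.493286) = 0.380036.

0.38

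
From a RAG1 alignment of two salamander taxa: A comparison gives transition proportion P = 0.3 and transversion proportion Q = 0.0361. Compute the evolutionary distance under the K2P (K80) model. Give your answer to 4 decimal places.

0.5242

Under the Kimura two-parameter model, d = −½ ln(1 − 2P − Q) − ¼ ln(1 − 2Q).
1 − 2P − Q = 0.3639, giving −½ ln(0.3639) = 0.505438.
1 − 2Q = 0.9278, giving −¼ ln(0.9278) = 0.018735.
d = 0.505438 + 0.018735 = 0.524173.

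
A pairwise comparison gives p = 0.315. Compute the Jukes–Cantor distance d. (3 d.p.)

0.409

d = −(3/4) ln(1 − 4p/3) = −0.75 ln(1 − 0.42) = −0.75 ln(0.58)
  = −0.75 × (-0.544727) = 0.408545 substitutions/site.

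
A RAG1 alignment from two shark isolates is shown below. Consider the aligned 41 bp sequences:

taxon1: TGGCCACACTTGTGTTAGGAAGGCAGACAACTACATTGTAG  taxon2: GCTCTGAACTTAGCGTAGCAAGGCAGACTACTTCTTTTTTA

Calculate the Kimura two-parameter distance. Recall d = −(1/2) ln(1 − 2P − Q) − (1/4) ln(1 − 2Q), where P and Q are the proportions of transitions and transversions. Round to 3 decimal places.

0.610

Of 41 sites, 4 differences are transitions and 13 are transversions, so P = 4/41 ≈ 0.097561 and Q = 13/41 ≈ 0.317073.
Under the Kimura two-parameter model, d = −½ ln(1 − 2P − Q) − ¼ ln(1 − 2Q).
1 − 2P − Q = 0.487805, giving −½ ln(0.487805) = 0.358920.
1 − 2Q = 0.365854, giving −¼ ln(0.365854) = 0.251380.
d = 0.358920 + 0.251380 = 0.610300.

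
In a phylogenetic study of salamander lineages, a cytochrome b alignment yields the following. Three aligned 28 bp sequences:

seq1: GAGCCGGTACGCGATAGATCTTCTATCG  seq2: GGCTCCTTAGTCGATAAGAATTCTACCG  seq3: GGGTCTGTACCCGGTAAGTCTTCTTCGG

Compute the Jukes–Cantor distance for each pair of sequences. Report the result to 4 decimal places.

seq1–seq2: 12/28 sites differ → p ≈ 0.428571, d = −0.75 ln(1 − 0.571428) = 0.635472 ≈ 0.6355.
seq1–seq3: 10/28 sites differ → p ≈ 0.357143, d = −0.75 ln(1 − 0.476191) = 0.484971 ≈ 0.4850.
seq2–seq3: 10/28 sites differ → p ≈ 0.357143, d = −0.75 ln(1 − 0.476191) = 0.484971 ≈ 0.4850.

d(seq1,seq2) = 0.6355, d(seq1,seq3) = 0.4850, d(seq2,seq3) = 0.4850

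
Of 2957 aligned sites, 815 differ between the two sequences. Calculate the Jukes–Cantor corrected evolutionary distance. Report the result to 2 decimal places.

0.34

p = 815/2957 ≈ 0.275617.
d = −(3/4) ln(1 − 4p/3) = −0.75 ln(1 − 0.367489) = −0.75 ln(0.632511)
  = −0.75 × (-0.458058) = 0.343544 substitutions/site.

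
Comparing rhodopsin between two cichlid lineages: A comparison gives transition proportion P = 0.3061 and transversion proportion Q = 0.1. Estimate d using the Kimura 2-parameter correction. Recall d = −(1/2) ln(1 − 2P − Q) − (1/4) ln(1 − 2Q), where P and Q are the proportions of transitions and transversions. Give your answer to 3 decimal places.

Under the Kimura two-parameter model, d = −½ ln(1 − 2P − Q) − ¼ ln(1 − 2Q).
1 − 2P − Q = 0.2878, giving −½ ln(0.2878) = 0.622745.
1 − 2Q = 0.8, giving −¼ ln(0.8) = 0.055786.
d = 0.622745 + 0.055786 = 0.678531.

0.679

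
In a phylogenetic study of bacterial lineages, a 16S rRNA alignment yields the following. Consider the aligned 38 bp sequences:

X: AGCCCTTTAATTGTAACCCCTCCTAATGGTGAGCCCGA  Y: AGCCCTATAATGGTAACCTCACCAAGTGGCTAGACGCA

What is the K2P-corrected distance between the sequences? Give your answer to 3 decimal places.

Of 38 sites, 3 differences are transitions and 8 are transversions, so P = 3/38 ≈ 0.078947 and Q = 8/38 ≈ 0.210526.
Under the Kimura two-parameter model, d = −½ ln(1 − 2P − Q) − ¼ ln(1 − 2Q).
1 − 2P − Q = 0.63158, giving −½ ln(0.63158) = 0.229765.
1 − 2Q = 0.578948, giving −¼ ln(0.578948) = 0.136636.
d = 0.229765 + 0.136636 = 0.366401.

0.366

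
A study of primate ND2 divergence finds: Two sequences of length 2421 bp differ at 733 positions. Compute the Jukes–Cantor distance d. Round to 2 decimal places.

p = 733/2421 ≈ 0.302767.
d = −(3/4) ln(1 − 4p/3) = −0.75 ln(1 − 0.403689) = −0.75 ln(0.596311)
  = −0.75 × (-0.516993) = 0.387745 substitutions/site.

0.39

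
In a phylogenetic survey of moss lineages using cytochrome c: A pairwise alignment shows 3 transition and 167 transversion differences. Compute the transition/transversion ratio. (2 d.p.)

0.02

R = 3/167 = 0.017964… ≈ 0.02 (to 2 d.p.).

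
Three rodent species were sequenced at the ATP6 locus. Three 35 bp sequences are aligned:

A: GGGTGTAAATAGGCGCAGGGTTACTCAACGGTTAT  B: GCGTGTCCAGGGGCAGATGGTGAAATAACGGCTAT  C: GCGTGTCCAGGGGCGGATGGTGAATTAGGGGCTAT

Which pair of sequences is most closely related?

B and C

A–B: 13/35 differ, p = 0.371, d = 0.513.
A–C: 13/35 differ, p = 0.371, d = 0.513.
B–C: 4/35 differ, p = 0.114, d = 0.124.
The smallest distance is between B and C.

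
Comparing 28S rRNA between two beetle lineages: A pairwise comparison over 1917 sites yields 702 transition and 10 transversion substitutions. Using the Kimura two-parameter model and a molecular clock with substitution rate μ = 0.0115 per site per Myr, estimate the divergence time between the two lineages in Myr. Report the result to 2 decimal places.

29.20

P = 702/1917 ≈ 0.366197 and Q = 10/1917 ≈ 0.005216.
Under the Kimura two-parameter model, d = −½ ln(1 − 2P − Q) − ¼ ln(1 − 2Q).
1 − 2P − Q = 0.26239, giving −½ ln(0.26239) = 0.668962.
1 − 2Q = 0.989568, giving −¼ ln(0.989568) = 0.002622.
d = 0.668962 + 0.002622 = 0.671584.
Under a molecular clock d = 2μt, so t = d/(2μ) = 0.671584 / (2 × 0.0115) = 29.20 Myr.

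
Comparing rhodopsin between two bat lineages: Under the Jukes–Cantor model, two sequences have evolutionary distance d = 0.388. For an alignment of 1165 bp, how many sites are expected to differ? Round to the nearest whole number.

353

Invert JC69: p = (3/4)(1 − e^(−4d/3)) = 0.75 × (1 − e^(-0.517333)) = 0.75 × (1 − 0.596108) = 0.302919.
Expected differing sites = pL ≈ 0.302919 × 1165 = 352.900635 ≈ 353.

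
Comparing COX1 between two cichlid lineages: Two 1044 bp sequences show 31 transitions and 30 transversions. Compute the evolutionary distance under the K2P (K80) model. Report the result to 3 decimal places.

P = 31/1044 ≈ 0.029693 and Q = 30/1044 ≈ 0.028736.
Under the Kimura two-parameter model, d = −½ ln(1 − 2P − Q) − ¼ ln(1 − 2Q).
1 − 2P − Q = 0.911878, giving −½ ln(0.911878) = 0.046125.
1 − 2Q = 0.942528, giving −¼ ln(0.942528) = 0.014797.
d = 0.046125 + 0.014797 = 0.060922.

0.061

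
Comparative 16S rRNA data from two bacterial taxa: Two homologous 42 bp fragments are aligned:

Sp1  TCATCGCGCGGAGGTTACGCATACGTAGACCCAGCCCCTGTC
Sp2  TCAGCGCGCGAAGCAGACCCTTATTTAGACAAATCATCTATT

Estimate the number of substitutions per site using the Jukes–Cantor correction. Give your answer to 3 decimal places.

0.532

The sequences differ at 16 of 42 sites, so p = 16/42 ≈ 0.380952.
d = −(3/4) ln(1 − 4p/3) = −0.75 ln(1 − 0.507936) = −0.75 ln(0.492064)
  = −0.75 × (-0.709146) = 0.531860 substitutions/site.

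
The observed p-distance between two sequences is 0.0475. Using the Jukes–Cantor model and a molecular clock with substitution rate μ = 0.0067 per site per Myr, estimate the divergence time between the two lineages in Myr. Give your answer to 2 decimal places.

3.66

d = −(3/4) ln(1 − 4p/3) = −0.75 ln(1 − 0.063333) = −0.75 ln(0.936667)
  = −0.75 × (-0.065427) = 0.049070 substitutions/site.
Under a molecular clock d = 2μt, so t = d/(2μ) = 0.049070 / (2 × 0.0067) = 3.66 Myr.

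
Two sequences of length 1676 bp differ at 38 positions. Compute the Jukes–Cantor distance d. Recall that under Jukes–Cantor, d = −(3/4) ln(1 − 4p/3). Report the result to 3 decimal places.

p = 38/1676 ≈ 0.022673.
d = −(3/4) ln(1 − 4p/3) = −0.75 ln(1 − 0.030231) = −0.75 ln(0.969769)
  = −0.75 × (-0.030697) = 0.023023 substitutions/site.

0.023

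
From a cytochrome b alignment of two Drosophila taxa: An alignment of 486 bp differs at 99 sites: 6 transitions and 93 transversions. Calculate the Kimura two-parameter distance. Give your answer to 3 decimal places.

0.242

P = 6/486 ≈ 0.012346 and Q = 93/486 ≈ 0.191358.
Under the Kimura two-parameter model, d = −½ ln(1 − 2P − Q) − ¼ ln(1 − 2Q).
1 − 2P − Q = 0.78395, giving −½ ln(0.78395) = 0.121705.
1 − 2Q = 0.617284, giving −¼ ln(0.617284) = 0.120607.
d = 0.121705 + 0.120607 = 0.242312.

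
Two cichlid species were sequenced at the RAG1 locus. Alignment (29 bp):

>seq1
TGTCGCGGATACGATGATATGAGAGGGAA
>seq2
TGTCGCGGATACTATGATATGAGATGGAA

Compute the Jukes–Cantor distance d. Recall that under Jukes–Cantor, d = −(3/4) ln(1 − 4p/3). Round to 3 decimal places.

0.072

The sequences differ at 2 of 29 sites (13, 25), so p = 2/29 ≈ 0.068966.
d = −(3/4) ln(1 − 4p/3) = −0.75 ln(1 − 0.091955) = −0.75 ln(0.908045)
  = −0.75 × (-0.096461) = 0.072346 substitutions/site.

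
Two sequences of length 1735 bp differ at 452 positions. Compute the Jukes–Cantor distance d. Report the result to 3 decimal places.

0.320

p = 452/1735 ≈ 0.260519.
d = −(3/4) ln(1 − 4p/3) = −0.75 ln(1 − 0.347359) = −0.75 ln(0.652641)
  = −0.75 × (-0.426728) = 0.320046 substitutions/site.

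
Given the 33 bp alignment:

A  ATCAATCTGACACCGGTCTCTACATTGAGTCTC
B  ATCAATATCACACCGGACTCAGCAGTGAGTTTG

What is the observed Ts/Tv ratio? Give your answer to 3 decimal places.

0.333

Transitions are A↔G and C↔T; transversions are all other mismatches.
Transitions: 2. Transversions: 6.
R = 2/6 = 0.333333… ≈ 0.333 (to 3 d.p.).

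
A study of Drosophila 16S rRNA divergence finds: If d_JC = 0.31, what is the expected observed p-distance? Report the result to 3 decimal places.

p = (3/4)(1 − e^(−4d/3)) = 0.75 × (1 − e^(-0.413333)) = 0.75 × (1 − 0.661442) = 0.253919.

0.254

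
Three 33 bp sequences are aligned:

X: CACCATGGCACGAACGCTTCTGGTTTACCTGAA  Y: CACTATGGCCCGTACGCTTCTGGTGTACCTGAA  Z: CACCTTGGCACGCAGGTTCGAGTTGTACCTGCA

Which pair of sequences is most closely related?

X and Y

X–Y: 4/33 differ, p = 0.121, d = 0.132.
X–Z: 10/33 differ, p = 0.303, d = 0.388.
Y–Z: 11/33 differ, p = 0.333, d = 0.441.
The smallest distance is between X and Y.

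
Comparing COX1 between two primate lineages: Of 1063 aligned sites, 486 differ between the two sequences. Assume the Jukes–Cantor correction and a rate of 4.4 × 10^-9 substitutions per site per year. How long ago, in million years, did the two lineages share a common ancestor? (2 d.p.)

80.16

p = 486/1063 ≈ 0.457197.
d = −(3/4) ln(1 − 4p/3) = −0.75 ln(1 − 0.609596) = −0.75 ln(0.390404)
  = −0.75 × (-0.940573) = 0.705430 substitutions/site.
Under a molecular clock d = 2μt, so t = d/(2μ) = 0.705430 / (2 × 4.4 × 10^-9) = 80.16 million years.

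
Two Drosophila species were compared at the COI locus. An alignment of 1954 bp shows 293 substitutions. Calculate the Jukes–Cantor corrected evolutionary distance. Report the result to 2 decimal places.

0.17

p = 293/1954 ≈ 0.149949.
d = −(3/4) ln(1 − 4p/3) = −0.75 ln(1 − 0.199932) = −0.75 ln(0.800068)
  = −0.75 × (-0.223059) = 0.167294 substitutions/site.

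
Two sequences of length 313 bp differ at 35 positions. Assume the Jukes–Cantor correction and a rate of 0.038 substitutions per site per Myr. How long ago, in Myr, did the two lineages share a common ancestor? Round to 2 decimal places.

1.59

p = 35/313 ≈ 0.111821.
d = −(3/4) ln(1 − 4p/3) = −0.75 ln(1 − 0.149095) = −0.75 ln(0.850905)
  = −0.75 × (-0.161455) = 0.121091 substitutions/site.
Under a molecular clock d = 2μt, so t = d/(2μ) = 0.121091 / (2 × 0.038) = 1.59 Myr.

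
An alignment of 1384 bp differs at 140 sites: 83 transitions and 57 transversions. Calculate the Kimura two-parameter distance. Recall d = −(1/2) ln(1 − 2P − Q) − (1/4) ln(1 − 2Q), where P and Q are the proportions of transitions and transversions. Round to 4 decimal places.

0.1093

P = 83/1384 ≈ 0.059971 and Q = 57/1384 ≈ 0.041185.
Under the Kimura two-parameter model, d = −½ ln(1 − 2P − Q) − ¼ ln(1 − 2Q).
1 − 2P − Q = 0.838873, giving −½ ln(0.838873) = 0.087848.
1 − 2Q = 0.91763, giving −¼ ln(0.91763) = 0.021490.
d = 0.087848 + 0.021490 = 0.109338.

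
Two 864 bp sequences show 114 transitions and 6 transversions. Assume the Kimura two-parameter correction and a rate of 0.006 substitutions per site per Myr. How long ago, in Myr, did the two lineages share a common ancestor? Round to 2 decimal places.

13.45

P = 114/864 ≈ 0.131944 and Q = 6/864 ≈ 0.006944.
Under the Kimura two-parameter model, d = −½ ln(1 − 2P − Q) − ¼ ln(1 − 2Q).
1 − 2P − Q = 0.729168, giving −½ ln(0.729168) = 0.157926.
1 − 2Q = 0.986112, giving −¼ ln(0.986112) = 0.003496.
d = 0.157926 + 0.003496 = 0.161422.
Under a molecular clock d = 2μt, so t = d/(2μ) = 0.161422 / (2 × 0.006) = 13.45 Myr.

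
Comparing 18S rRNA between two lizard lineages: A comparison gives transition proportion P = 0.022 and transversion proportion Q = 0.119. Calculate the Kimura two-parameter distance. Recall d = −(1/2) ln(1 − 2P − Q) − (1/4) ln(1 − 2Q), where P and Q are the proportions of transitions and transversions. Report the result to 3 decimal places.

Under the Kimura two-parameter model, d = −½ ln(1 − 2P − Q) − ¼ ln(1 − 2Q).
1 − 2P − Q = 0.837, giving −½ ln(0.837) = 0.088966.
1 − 2Q = 0.762, giving −¼ ln(0.762) = 0.067952.
d = 0.088966 + 0.067952 = 0.156918.

0.157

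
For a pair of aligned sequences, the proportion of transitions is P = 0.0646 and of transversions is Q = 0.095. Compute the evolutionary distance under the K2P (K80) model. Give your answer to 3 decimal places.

0.180

Under the Kimura two-parameter model, d = −½ ln(1 − 2P − Q) − ¼ ln(1 − 2Q).
1 − 2P − Q = 0.7758, giving −½ ln(0.7758) = 0.126930.
1 − 2Q = 0.81, giving −¼ ln(0.81) = 0.052680.
d = 0.126930 + 0.052680 = 0.179610.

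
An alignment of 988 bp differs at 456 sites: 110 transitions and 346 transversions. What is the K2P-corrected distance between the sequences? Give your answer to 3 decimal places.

0.727

P = 110/988 ≈ 0.111336 and Q = 346/988 ≈ 0.350202.
Under the Kimura two-parameter model, d = −½ ln(1 − 2P − Q) − ¼ ln(1 − 2Q).
1 − 2P − Q = 0.427126, giving −½ ln(0.427126) = 0.425338.
1 − 2Q = 0.299596, giving −¼ ln(0.299596) = 0.301330.
d = 0.425338 + 0.301330 = 0.726668.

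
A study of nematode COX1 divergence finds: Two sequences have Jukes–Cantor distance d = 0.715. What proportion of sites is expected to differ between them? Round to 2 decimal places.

p = (3/4)(1 − e^(−4d/3)) = 0.75 × (1 − e^(-0.953333)) = 0.75 × (1 − 0.385454) = 0.460910.

0.46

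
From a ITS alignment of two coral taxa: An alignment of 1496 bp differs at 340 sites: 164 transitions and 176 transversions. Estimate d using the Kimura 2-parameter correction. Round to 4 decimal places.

0.2725

P = 164/1496 ≈ 0.109626 and Q = 176/1496 ≈ 0.117647.
Under the Kimura two-parameter model, d = −½ ln(1 − 2P − Q) − ¼ ln(1 − 2Q).
1 − 2P − Q = 0.663101, giving −½ ln(0.663101) = 0.205414.
1 − 2Q = 0.764706, giving −¼ ln(0.764706) = 0.067066.
d = 0.205414 + 0.067066 = 0.272480.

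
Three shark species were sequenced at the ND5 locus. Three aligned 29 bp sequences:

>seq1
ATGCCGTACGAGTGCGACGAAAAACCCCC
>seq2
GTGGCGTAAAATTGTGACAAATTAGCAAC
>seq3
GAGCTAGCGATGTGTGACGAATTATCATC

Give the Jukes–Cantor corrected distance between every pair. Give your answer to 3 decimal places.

seq1–seq2: 12/29 sites differ → p ≈ 0.413793, d = −0.75 ln(1 − 0.551724) = 0.601760 ≈ 0.602.
seq1–seq3: 15/29 sites differ → p ≈ 0.517241, d = −0.75 ln(1 − 0.689655) = 0.877553 ≈ 0.878.
seq2–seq3: 12/29 sites differ → p ≈ 0.413793, d = −0.75 ln(1 − 0.551724) = 0.601760 ≈ 0.602.

d(seq1,seq2) = 0.602, d(seq1,seq3) = 0.878, d(seq2,seq3) = 0.602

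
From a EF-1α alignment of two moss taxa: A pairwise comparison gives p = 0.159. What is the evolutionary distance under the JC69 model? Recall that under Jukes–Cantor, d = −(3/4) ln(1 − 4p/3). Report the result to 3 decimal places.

0.179

d = −(3/4) ln(1 − 4p/3) = −0.75 ln(1 − 0.212) = −0.75 ln(0.788)
  = −0.75 × (-0.238257) = 0.178693 substitutions/site.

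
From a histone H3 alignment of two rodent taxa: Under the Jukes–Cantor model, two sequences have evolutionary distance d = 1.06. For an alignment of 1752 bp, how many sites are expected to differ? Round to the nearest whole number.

994

Invert JC69: p = (3/4)(1 − e^(−4d/3)) = 0.75 × (1 − e^(-1.413333)) = 0.75 × (1 − 0.243331) = 0.567502.
Expected differing sites = pL ≈ 0.567502 × 1752 = 994.263504 ≈ 994.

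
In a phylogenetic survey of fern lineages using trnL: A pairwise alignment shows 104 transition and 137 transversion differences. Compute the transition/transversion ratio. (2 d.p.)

0.76

R = 104/137 = 0.759124… ≈ 0.76 (to 2 d.p.).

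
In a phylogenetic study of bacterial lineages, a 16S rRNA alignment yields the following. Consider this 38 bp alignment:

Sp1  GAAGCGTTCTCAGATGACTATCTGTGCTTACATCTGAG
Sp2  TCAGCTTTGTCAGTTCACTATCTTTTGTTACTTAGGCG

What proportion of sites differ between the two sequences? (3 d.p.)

0.342

The sequences differ at 13 of 38 positions.
p = 13/38 = 0.342105… ≈ 0.342 (to 3 d.p.).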